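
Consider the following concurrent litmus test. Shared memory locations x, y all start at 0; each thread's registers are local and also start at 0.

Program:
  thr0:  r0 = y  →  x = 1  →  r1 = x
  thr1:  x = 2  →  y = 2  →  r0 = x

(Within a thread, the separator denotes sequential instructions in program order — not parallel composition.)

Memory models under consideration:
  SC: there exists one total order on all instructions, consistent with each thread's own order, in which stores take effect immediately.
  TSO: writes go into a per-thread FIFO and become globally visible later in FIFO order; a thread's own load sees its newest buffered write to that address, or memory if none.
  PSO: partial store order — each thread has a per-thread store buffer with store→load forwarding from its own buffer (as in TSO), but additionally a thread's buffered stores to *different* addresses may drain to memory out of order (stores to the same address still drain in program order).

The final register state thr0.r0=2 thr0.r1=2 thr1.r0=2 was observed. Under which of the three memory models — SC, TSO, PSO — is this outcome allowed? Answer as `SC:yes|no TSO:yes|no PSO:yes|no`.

SC:no TSO:no PSO:yes

outcome vector order: (thr0.r0,thr0.r1,thr1.r0)
SC: 5 outcomes — {(0,1,1) (0,1,2) (0,2,2) (2,1,1) (2,1,2)}
TSO: 5 outcomes — {(0,1,1) (0,1,2) (0,2,2) (2,1,1) (2,1,2)}
PSO: 6 outcomes — {(0,1,1) (0,1,2) (0,2,2) (2,1,1) (2,1,2) (2,2,2)}
target (2,2,2) ∈ {PSO}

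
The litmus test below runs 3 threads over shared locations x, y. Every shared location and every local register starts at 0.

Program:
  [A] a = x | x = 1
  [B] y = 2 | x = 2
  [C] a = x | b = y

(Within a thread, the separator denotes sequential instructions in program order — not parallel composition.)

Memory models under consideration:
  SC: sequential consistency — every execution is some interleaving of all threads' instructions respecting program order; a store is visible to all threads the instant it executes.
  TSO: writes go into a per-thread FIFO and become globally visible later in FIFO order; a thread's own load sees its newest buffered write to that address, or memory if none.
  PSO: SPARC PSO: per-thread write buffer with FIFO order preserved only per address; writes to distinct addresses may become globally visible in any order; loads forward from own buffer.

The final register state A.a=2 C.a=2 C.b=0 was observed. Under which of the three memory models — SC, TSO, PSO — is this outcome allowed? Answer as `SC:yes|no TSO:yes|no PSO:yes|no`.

outcome vector order: (A.a,C.a,C.b)
SC (9): 000; 002; 010; 012; 022; 200; 202; 212; 222
TSO (9): 000; 002; 010; 012; 022; 200; 202; 212; 222
PSO (12): 000; 002; 010; 012; 020; 022; 200; 202; 210; 212; 220; 222
target 220 ∈ {PSO}

SC:no TSO:no PSO:yes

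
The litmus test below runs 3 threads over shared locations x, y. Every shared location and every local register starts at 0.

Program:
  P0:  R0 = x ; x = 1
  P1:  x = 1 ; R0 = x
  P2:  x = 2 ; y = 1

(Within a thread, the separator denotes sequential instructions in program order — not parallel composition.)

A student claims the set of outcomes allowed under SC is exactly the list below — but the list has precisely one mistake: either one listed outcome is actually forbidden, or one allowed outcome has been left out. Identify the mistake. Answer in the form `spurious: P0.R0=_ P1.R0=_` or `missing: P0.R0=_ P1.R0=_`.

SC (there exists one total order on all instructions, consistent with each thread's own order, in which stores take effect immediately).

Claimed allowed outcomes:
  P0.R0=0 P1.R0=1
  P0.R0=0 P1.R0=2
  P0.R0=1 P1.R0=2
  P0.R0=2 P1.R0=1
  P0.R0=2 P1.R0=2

missing: P0.R0=1 P1.R0=1

outcome vector order: (P0.R0,P1.R0)
under SC → (0,1), (0,2), (1,1), (1,2), (2,1), (2,2)
SC∖claimed = {(1,1)}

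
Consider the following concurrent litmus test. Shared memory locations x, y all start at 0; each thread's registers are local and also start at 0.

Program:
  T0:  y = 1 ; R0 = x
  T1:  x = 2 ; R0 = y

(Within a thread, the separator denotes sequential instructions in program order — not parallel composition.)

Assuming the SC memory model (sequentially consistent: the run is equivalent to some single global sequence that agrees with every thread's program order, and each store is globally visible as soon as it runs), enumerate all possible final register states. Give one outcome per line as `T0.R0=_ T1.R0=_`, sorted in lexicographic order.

outcome vector order: (T0.R0,T1.R0)
|SC outcomes| = 3

T0.R0=0 T1.R0=1
T0.R0=2 T1.R0=0
T0.R0=2 T1.R0=1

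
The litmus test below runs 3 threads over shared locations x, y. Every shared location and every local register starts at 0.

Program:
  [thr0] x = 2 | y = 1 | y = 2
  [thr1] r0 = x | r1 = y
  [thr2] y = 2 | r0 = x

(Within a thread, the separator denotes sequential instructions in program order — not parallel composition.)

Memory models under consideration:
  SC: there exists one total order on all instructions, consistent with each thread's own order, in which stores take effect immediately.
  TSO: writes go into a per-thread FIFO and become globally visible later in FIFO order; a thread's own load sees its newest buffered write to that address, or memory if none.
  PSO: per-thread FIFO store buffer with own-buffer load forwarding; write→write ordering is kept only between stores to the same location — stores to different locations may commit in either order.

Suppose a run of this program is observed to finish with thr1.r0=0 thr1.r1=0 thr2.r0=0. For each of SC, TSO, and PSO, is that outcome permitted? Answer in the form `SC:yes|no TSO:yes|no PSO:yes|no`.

outcome vector order: (thr1.r0,thr1.r1,thr2.r0)
under SC → 000, 002, 010, 012, 020, 022, 202, 210, 212, 220, 222
under TSO → 000, 002, 010, 012, 020, 022, 200, 202, 210, 212, 220, 222
under PSO → 000, 002, 010, 012, 020, 022, 200, 202, 210, 212, 220, 222
target 000 ∈ {SC,TSO,PSO}

SC:yes TSO:yes PSO:yes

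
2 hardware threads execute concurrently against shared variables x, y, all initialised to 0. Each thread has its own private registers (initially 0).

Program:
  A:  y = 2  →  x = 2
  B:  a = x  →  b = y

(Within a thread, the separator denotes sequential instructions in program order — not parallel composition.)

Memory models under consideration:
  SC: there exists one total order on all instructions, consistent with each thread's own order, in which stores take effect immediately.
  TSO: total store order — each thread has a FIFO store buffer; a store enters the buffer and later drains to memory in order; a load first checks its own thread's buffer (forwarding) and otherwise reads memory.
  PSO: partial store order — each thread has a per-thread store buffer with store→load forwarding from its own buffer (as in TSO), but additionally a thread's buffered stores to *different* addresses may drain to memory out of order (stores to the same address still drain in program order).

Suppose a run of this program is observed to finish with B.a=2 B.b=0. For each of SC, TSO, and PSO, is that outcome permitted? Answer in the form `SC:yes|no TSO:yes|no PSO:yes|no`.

outcome vector order: (B.a,B.b)
under SC → <0 0>, <0 2>, <2 2>
under TSO → <0 0>, <0 2>, <2 2>
under PSO → <0 0>, <0 2>, <2 0>, <2 2>
target <2 0> ∈ {PSO}

SC:no TSO:no PSO:yes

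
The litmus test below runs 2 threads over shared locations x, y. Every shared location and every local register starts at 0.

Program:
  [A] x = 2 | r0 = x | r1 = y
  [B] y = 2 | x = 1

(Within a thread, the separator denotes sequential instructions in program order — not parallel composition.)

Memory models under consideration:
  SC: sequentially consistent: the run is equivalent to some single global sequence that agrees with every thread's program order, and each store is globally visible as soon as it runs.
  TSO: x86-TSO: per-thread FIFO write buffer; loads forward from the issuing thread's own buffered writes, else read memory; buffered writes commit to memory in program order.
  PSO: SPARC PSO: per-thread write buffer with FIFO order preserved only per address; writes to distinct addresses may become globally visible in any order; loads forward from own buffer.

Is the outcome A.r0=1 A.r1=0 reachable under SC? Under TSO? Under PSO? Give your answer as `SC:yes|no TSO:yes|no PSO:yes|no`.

outcome vector order: (A.r0,A.r1)
SC (3): 12; 20; 22
TSO (3): 12; 20; 22
PSO (4): 10; 12; 20; 22
target 10 ∈ {PSO}

SC:no TSO:no PSO:yes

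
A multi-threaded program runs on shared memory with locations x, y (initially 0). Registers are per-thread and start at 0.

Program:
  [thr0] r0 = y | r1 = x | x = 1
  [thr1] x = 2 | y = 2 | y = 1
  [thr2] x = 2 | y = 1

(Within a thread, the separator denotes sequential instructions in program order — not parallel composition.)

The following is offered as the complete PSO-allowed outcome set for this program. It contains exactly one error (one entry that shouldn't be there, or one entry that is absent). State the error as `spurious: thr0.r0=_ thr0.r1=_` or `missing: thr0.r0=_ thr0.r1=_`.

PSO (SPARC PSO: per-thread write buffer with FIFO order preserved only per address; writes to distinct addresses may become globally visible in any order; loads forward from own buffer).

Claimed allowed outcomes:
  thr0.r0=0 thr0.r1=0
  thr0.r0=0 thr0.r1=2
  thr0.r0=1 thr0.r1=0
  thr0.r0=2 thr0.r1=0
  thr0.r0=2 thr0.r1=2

missing: thr0.r0=1 thr0.r1=2

outcome vector order: (thr0.r0,thr0.r1)
PSO (6): 00 02 10 12 20 22
PSO∖claimed = {12}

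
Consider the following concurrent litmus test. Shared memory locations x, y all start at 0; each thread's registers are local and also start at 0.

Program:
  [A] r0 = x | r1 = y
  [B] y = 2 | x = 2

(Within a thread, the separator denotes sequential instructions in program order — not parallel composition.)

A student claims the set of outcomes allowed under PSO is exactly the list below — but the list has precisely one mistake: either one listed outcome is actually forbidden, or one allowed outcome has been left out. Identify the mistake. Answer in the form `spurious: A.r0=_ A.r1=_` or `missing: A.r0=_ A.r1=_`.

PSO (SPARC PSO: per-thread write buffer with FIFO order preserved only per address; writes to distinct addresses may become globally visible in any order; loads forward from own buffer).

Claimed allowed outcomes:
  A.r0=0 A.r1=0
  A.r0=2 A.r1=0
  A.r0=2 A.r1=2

outcome vector order: (A.r0,A.r1)
under PSO → <0 0> <0 2> <2 0> <2 2>
PSO∖claimed = {<0 2>}

missing: A.r0=0 A.r1=2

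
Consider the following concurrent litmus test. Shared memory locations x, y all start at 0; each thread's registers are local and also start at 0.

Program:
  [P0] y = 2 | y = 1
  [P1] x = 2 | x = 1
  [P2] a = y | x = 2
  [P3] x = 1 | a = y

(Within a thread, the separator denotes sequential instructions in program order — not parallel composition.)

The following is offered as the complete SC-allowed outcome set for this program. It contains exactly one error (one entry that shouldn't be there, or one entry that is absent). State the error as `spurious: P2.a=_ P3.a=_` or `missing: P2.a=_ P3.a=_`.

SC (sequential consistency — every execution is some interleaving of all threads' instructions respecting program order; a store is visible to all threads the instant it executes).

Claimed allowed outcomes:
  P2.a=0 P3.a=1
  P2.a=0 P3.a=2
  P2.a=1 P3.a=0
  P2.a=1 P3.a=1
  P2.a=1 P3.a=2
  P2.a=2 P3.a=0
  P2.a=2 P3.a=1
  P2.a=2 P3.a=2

missing: P2.a=0 P3.a=0

outcome vector order: (P2.a,P3.a)
SC: 9 outcomes — {0/0; 0/1; 0/2; 1/0; 1/1; 1/2; 2/0; 2/1; 2/2}
SC∖claimed = {0/0}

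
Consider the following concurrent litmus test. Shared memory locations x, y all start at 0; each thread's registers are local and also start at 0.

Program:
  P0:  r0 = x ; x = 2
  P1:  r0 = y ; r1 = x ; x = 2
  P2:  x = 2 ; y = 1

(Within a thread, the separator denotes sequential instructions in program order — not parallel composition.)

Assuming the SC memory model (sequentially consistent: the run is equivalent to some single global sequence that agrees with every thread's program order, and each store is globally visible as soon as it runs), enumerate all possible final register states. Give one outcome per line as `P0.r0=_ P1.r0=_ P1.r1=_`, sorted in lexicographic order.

outcome vector order: (P0.r0,P1.r0,P1.r1)
|SC outcomes| = 6

P0.r0=0 P1.r0=0 P1.r1=0
P0.r0=0 P1.r0=0 P1.r1=2
P0.r0=0 P1.r0=1 P1.r1=2
P0.r0=2 P1.r0=0 P1.r1=0
P0.r0=2 P1.r0=0 P1.r1=2
P0.r0=2 P1.r0=1 P1.r1=2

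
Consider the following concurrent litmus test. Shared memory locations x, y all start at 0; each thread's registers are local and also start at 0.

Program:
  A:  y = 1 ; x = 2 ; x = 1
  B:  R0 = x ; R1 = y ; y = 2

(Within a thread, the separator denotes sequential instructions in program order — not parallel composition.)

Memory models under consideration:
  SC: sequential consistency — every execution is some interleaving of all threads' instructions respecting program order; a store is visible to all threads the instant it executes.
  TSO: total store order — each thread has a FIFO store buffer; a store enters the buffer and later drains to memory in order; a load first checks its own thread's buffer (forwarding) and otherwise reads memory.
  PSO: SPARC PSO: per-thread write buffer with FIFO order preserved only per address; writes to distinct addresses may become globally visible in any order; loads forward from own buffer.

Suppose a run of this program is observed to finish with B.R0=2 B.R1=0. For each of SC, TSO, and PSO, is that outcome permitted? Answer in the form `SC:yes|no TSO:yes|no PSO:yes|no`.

outcome vector order: (B.R0,B.R1)
under SC → 0/0 0/1 1/1 2/1
under TSO → 0/0 0/1 1/1 2/1
under PSO → 0/0 0/1 1/0 1/1 2/0 2/1
target 2/0 ∈ {PSO}

SC:no TSO:no PSO:yes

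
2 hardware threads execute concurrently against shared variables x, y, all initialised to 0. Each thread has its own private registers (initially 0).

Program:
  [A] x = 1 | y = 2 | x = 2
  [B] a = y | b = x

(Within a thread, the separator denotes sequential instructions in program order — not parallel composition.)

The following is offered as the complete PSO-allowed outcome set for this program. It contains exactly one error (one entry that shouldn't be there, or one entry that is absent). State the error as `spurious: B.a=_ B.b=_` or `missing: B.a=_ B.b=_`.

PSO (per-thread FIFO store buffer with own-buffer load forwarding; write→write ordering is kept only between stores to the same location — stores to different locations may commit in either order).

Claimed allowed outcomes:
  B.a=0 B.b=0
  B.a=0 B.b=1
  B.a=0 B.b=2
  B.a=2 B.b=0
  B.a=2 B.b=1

missing: B.a=2 B.b=2

outcome vector order: (B.a,B.b)
[PSO] allowed = {0/0, 0/1, 0/2, 2/0, 2/1, 2/2}
PSO∖claimed = {2/2}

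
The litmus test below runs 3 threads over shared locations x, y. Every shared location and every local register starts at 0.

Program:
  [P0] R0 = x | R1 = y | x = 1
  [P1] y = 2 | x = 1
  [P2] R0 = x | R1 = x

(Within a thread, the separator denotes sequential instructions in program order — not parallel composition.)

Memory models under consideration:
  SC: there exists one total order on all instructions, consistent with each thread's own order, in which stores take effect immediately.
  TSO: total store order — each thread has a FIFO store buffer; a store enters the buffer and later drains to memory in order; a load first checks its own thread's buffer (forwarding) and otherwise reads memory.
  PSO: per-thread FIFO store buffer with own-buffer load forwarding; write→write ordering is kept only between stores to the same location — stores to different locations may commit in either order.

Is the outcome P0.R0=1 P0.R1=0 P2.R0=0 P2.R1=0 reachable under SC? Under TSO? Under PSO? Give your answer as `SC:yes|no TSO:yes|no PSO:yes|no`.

outcome vector order: (P0.R0,P0.R1,P2.R0,P2.R1)
SC (9): 0/0/0/0, 0/0/0/1, 0/0/1/1, 0/2/0/0, 0/2/0/1, 0/2/1/1, 1/2/0/0, 1/2/0/1, 1/2/1/1
TSO (9): 0/0/0/0, 0/0/0/1, 0/0/1/1, 0/2/0/0, 0/2/0/1, 0/2/1/1, 1/2/0/0, 1/2/0/1, 1/2/1/1
PSO (12): 0/0/0/0, 0/0/0/1, 0/0/1/1, 0/2/0/0, 0/2/0/1, 0/2/1/1, 1/0/0/0, 1/0/0/1, 1/0/1/1, 1/2/0/0, 1/2/0/1, 1/2/1/1
target 1/0/0/0 ∈ {PSO}

SC:no TSO:no PSO:yes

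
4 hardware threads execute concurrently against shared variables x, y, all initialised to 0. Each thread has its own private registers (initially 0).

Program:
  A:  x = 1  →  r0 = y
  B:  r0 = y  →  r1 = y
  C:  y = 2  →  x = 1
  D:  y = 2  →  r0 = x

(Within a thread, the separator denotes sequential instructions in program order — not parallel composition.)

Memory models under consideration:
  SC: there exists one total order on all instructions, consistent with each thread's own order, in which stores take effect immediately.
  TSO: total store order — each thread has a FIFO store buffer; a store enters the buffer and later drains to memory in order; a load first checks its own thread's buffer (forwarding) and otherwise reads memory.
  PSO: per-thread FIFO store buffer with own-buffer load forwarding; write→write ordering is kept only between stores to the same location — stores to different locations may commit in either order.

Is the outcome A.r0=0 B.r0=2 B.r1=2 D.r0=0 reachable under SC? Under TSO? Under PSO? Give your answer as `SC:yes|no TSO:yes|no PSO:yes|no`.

SC:no TSO:yes PSO:yes

outcome vector order: (A.r0,B.r0,B.r1,D.r0)
[SC] allowed = {0/0/0/1; 0/0/2/1; 0/2/2/1; 2/0/0/0; 2/0/0/1; 2/0/2/0; 2/0/2/1; 2/2/2/0; 2/2/2/1}
[TSO] allowed = {0/0/0/0; 0/0/0/1; 0/0/2/0; 0/0/2/1; 0/2/2/0; 0/2/2/1; 2/0/0/0; 2/0/0/1; 2/0/2/0; 2/0/2/1; 2/2/2/0; 2/2/2/1}
[PSO] allowed = {0/0/0/0; 0/0/0/1; 0/0/2/0; 0/0/2/1; 0/2/2/0; 0/2/2/1; 2/0/0/0; 2/0/0/1; 2/0/2/0; 2/0/2/1; 2/2/2/0; 2/2/2/1}
target 0/2/2/0 ∈ {TSO,PSO}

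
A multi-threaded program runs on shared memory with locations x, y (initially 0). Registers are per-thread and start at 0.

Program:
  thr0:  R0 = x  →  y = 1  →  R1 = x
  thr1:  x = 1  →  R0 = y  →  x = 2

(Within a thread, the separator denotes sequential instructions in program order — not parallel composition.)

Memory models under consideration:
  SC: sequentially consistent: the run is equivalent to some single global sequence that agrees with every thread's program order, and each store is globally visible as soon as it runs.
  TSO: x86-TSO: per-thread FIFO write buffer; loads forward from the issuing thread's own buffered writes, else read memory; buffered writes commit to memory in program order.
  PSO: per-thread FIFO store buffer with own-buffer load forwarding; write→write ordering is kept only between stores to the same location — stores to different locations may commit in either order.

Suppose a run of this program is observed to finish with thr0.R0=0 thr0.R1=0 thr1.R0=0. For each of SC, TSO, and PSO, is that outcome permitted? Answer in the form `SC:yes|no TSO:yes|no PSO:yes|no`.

SC:no TSO:yes PSO:yes

outcome vector order: (thr0.R0,thr0.R1,thr1.R0)
[SC] allowed = {0/0/1, 0/1/0, 0/1/1, 0/2/0, 0/2/1, 1/1/0, 1/1/1, 1/2/0, 1/2/1, 2/2/0}
[TSO] allowed = {0/0/0, 0/0/1, 0/1/0, 0/1/1, 0/2/0, 0/2/1, 1/1/0, 1/1/1, 1/2/0, 1/2/1, 2/2/0}
[PSO] allowed = {0/0/0, 0/0/1, 0/1/0, 0/1/1, 0/2/0, 0/2/1, 1/1/0, 1/1/1, 1/2/0, 1/2/1, 2/2/0}
target 0/0/0 ∈ {TSO,PSO}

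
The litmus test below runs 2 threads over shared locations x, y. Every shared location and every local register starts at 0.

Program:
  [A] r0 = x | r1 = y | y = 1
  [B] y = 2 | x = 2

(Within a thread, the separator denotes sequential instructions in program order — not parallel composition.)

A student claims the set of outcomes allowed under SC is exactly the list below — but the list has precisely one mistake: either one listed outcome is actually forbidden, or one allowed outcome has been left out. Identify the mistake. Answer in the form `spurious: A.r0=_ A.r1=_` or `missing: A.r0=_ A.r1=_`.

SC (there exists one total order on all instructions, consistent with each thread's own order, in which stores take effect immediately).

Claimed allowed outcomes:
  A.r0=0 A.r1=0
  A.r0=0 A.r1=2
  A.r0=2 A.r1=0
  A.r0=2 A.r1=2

spurious: A.r0=2 A.r1=0

outcome vector order: (A.r0,A.r1)
under SC → (0,0) (0,2) (2,2)
claimed∖SC = {(2,0)}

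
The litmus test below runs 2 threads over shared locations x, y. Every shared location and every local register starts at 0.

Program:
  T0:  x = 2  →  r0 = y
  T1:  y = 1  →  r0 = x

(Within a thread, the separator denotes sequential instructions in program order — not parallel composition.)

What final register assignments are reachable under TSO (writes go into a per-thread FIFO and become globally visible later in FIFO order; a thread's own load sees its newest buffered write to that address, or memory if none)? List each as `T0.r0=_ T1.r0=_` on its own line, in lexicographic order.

outcome vector order: (T0.r0,T1.r0)
|TSO outcomes| = 4

T0.r0=0 T1.r0=0
T0.r0=0 T1.r0=2
T0.r0=1 T1.r0=0
T0.r0=1 T1.r0=2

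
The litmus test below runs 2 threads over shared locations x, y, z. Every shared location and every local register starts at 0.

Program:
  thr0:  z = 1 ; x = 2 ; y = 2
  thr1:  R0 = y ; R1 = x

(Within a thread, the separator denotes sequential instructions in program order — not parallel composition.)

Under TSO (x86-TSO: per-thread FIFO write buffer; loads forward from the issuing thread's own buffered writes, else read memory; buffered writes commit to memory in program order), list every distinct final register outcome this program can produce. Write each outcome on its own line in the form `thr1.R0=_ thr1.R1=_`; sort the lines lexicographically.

outcome vector order: (thr1.R0,thr1.R1)
|TSO outcomes| = 3

thr1.R0=0 thr1.R1=0
thr1.R0=0 thr1.R1=2
thr1.R0=2 thr1.R1=2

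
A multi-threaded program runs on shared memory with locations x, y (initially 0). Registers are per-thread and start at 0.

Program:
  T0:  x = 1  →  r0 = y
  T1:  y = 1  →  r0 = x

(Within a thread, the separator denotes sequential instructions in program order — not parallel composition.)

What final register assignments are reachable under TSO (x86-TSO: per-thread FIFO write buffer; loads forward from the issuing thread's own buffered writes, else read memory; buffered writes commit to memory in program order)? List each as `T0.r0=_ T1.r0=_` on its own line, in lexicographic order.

T0.r0=0 T1.r0=0
T0.r0=0 T1.r0=1
T0.r0=1 T1.r0=0
T0.r0=1 T1.r0=1

outcome vector order: (T0.r0,T1.r0)
|TSO outcomes| = 4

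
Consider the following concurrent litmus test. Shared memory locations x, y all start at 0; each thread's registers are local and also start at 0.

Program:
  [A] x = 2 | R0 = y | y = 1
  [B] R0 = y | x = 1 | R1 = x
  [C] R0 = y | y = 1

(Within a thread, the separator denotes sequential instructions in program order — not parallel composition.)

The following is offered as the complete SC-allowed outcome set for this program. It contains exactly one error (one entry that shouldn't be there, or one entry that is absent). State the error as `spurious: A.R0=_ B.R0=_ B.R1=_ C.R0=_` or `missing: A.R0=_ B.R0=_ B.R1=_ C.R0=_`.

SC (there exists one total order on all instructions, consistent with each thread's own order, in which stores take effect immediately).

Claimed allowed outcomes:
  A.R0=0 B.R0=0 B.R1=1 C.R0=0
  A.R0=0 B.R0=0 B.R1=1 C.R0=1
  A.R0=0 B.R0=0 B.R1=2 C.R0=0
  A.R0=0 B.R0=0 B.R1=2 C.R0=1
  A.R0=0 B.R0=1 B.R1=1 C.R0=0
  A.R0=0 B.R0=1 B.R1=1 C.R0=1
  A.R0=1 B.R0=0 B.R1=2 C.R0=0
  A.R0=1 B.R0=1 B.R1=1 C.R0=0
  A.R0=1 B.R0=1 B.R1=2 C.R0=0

outcome vector order: (A.R0,B.R0,B.R1,C.R0)
SC: 10 outcomes — {<0 0 1 0>, <0 0 1 1>, <0 0 2 0>, <0 0 2 1>, <0 1 1 0>, <0 1 1 1>, <1 0 1 0>, <1 0 2 0>, <1 1 1 0>, <1 1 2 0>}
SC∖claimed = {<1 0 1 0>}

missing: A.R0=1 B.R0=0 B.R1=1 C.R0=0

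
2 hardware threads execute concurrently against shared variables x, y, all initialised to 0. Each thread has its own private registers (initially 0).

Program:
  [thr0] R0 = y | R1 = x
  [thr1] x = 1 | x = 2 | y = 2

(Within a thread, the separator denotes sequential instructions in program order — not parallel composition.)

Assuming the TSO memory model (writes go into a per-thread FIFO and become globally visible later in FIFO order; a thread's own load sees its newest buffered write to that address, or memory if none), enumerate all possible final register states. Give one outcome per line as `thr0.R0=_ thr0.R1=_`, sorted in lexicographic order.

thr0.R0=0 thr0.R1=0
thr0.R0=0 thr0.R1=1
thr0.R0=0 thr0.R1=2
thr0.R0=2 thr0.R1=2

outcome vector order: (thr0.R0,thr0.R1)
|TSO outcomes| = 4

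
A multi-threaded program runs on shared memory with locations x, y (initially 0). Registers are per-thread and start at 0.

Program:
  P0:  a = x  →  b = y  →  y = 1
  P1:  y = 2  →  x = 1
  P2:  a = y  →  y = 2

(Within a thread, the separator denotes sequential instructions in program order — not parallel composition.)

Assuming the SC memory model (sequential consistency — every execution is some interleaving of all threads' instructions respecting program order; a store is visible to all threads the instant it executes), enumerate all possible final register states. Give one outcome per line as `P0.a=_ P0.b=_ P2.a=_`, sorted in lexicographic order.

P0.a=0 P0.b=0 P2.a=0
P0.a=0 P0.b=0 P2.a=1
P0.a=0 P0.b=0 P2.a=2
P0.a=0 P0.b=2 P2.a=0
P0.a=0 P0.b=2 P2.a=1
P0.a=0 P0.b=2 P2.a=2
P0.a=1 P0.b=2 P2.a=0
P0.a=1 P0.b=2 P2.a=1
P0.a=1 P0.b=2 P2.a=2

outcome vector order: (P0.a,P0.b,P2.a)
|SC outcomes| = 9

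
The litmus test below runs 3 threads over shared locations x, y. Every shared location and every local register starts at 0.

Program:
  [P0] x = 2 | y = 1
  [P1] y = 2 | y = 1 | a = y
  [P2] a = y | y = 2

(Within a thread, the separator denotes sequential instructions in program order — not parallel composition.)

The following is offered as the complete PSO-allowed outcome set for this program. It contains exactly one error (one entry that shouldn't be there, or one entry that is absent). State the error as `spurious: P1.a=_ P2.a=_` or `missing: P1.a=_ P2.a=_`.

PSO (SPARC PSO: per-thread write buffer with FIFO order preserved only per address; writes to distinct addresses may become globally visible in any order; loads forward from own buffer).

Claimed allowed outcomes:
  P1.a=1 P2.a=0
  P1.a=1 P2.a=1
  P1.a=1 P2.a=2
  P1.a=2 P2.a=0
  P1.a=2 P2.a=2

missing: P1.a=2 P2.a=1

outcome vector order: (P1.a,P2.a)
under PSO → (1,0) (1,1) (1,2) (2,0) (2,1) (2,2)
PSO∖claimed = {(2,1)}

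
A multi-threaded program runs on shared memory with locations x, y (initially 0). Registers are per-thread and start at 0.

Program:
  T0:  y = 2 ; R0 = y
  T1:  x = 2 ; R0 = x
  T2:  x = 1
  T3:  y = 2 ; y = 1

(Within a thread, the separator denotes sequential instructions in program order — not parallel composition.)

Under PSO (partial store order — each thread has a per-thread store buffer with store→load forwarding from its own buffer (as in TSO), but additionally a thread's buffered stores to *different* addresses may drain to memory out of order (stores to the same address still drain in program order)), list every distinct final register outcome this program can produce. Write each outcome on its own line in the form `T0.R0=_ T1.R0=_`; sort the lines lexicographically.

T0.R0=1 T1.R0=1
T0.R0=1 T1.R0=2
T0.R0=2 T1.R0=1
T0.R0=2 T1.R0=2

outcome vector order: (T0.R0,T1.R0)
|PSO outcomes| = 4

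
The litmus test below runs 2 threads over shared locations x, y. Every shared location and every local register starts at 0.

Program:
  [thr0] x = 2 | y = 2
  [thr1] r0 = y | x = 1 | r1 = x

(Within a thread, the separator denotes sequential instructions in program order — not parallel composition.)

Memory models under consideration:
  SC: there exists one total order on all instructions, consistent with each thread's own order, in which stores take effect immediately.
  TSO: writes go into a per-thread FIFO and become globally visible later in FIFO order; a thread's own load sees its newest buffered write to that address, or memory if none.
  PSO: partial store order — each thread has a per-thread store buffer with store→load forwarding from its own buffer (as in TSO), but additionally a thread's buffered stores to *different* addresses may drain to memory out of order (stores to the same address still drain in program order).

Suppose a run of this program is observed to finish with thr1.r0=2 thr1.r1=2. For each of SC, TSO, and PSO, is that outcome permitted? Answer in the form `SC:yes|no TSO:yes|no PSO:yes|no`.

SC:no TSO:no PSO:yes

outcome vector order: (thr1.r0,thr1.r1)
[SC] allowed = {01 02 21}
[TSO] allowed = {01 02 21}
[PSO] allowed = {01 02 21 22}
target 22 ∈ {PSO}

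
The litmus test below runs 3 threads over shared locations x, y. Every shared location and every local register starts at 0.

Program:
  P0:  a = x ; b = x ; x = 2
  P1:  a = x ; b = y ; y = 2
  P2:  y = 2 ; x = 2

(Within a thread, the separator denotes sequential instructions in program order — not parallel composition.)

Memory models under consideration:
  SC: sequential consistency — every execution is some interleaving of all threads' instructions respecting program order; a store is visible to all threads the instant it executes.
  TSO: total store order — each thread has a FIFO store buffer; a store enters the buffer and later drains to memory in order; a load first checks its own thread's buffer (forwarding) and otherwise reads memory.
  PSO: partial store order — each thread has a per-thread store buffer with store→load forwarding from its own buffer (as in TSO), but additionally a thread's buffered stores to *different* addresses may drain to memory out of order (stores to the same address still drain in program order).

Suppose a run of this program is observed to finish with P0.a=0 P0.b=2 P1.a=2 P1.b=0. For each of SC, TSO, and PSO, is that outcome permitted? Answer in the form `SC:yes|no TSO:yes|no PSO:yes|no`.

outcome vector order: (P0.a,P0.b,P1.a,P1.b)
SC: 10 outcomes — {0000 0002 0020 0022 0200 0202 0222 2200 2202 2222}
TSO: 10 outcomes — {0000 0002 0020 0022 0200 0202 0222 2200 2202 2222}
PSO: 12 outcomes — {0000 0002 0020 0022 0200 0202 0220 0222 2200 2202 2220 2222}
target 0220 ∈ {PSO}

SC:no TSO:no PSO:yes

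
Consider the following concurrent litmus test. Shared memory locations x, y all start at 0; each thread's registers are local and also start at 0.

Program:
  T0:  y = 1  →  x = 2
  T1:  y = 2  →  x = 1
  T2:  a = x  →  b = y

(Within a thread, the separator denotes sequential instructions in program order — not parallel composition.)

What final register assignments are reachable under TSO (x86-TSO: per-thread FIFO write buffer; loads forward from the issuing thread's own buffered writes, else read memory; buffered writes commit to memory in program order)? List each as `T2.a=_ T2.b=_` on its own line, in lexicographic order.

outcome vector order: (T2.a,T2.b)
|TSO outcomes| = 7

T2.a=0 T2.b=0
T2.a=0 T2.b=1
T2.a=0 T2.b=2
T2.a=1 T2.b=1
T2.a=1 T2.b=2
T2.a=2 T2.b=1
T2.a=2 T2.b=2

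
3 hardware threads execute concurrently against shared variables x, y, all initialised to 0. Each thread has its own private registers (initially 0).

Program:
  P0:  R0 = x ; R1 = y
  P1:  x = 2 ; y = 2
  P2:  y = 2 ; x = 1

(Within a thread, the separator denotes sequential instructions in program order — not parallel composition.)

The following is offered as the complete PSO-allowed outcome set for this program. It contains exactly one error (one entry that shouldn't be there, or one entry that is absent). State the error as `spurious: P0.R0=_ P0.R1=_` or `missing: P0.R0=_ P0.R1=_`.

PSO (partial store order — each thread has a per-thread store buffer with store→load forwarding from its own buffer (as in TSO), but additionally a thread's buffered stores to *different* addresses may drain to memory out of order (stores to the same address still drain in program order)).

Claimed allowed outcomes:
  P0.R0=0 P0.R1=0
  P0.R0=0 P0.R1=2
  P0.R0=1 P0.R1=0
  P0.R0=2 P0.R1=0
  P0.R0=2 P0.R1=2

outcome vector order: (P0.R0,P0.R1)
PSO: 6 outcomes — {00 02 10 12 20 22}
PSO∖claimed = {12}

missing: P0.R0=1 P0.R1=2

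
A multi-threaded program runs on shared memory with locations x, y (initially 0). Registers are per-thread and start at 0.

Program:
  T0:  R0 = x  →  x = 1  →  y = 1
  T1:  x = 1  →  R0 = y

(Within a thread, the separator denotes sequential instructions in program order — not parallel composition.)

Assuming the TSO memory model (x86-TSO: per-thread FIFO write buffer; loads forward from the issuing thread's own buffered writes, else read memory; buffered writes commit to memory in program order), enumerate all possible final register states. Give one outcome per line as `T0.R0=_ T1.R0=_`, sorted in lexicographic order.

outcome vector order: (T0.R0,T1.R0)
|TSO outcomes| = 4

T0.R0=0 T1.R0=0
T0.R0=0 T1.R0=1
T0.R0=1 T1.R0=0
T0.R0=1 T1.R0=1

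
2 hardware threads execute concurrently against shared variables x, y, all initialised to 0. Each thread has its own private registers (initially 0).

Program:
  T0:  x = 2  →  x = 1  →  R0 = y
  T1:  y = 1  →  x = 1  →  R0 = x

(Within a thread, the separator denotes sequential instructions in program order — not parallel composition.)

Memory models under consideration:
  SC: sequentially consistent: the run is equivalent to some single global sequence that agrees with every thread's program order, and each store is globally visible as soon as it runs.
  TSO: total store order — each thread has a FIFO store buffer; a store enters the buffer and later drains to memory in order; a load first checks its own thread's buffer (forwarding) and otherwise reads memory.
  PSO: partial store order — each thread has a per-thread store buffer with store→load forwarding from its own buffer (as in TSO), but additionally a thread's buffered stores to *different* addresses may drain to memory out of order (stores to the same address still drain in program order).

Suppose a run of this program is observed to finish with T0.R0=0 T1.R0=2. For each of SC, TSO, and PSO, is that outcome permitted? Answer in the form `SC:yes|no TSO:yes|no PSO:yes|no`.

SC:no TSO:yes PSO:yes

outcome vector order: (T0.R0,T1.R0)
under SC → (0,1), (1,1), (1,2)
under TSO → (0,1), (0,2), (1,1), (1,2)
under PSO → (0,1), (0,2), (1,1), (1,2)
target (0,2) ∈ {TSO,PSO}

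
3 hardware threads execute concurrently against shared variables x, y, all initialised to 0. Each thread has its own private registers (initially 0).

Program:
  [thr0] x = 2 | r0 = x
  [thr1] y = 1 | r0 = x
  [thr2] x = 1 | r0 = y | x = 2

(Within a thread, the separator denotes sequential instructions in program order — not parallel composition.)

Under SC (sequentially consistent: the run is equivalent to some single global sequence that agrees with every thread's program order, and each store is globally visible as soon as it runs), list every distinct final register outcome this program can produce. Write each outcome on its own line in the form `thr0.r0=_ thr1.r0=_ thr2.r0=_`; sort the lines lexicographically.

outcome vector order: (thr0.r0,thr1.r0,thr2.r0)
|SC outcomes| = 10

thr0.r0=1 thr1.r0=0 thr2.r0=1
thr0.r0=1 thr1.r0=1 thr2.r0=0
thr0.r0=1 thr1.r0=1 thr2.r0=1
thr0.r0=1 thr1.r0=2 thr2.r0=0
thr0.r0=1 thr1.r0=2 thr2.r0=1
thr0.r0=2 thr1.r0=0 thr2.r0=1
thr0.r0=2 thr1.r0=1 thr2.r0=0
thr0.r0=2 thr1.r0=1 thr2.r0=1
thr0.r0=2 thr1.r0=2 thr2.r0=0
thr0.r0=2 thr1.r0=2 thr2.r0=1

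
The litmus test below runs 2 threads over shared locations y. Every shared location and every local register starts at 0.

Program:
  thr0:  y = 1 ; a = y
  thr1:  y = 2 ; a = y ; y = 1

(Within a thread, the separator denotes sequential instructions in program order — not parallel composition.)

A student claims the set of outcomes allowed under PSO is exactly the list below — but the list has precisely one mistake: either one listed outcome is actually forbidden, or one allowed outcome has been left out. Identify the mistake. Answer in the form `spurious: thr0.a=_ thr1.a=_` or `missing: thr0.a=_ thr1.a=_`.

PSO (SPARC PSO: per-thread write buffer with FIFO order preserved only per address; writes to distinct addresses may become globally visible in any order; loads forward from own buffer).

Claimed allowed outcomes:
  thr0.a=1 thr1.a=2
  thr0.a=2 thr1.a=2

outcome vector order: (thr0.a,thr1.a)
PSO (3): 1/1 1/2 2/2
PSO∖claimed = {1/1}

missing: thr0.a=1 thr1.a=1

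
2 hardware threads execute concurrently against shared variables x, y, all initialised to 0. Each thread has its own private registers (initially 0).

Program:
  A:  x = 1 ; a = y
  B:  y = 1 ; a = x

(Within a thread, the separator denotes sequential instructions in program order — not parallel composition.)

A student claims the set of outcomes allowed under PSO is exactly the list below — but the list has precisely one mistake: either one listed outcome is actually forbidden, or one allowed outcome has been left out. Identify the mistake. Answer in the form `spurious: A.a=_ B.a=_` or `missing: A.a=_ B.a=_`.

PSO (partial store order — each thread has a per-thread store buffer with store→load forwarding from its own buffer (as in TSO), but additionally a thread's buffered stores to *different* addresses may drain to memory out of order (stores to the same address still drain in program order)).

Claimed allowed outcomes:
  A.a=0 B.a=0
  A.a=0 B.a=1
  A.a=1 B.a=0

missing: A.a=1 B.a=1

outcome vector order: (A.a,B.a)
PSO (4): 00 01 10 11
PSO∖claimed = {11}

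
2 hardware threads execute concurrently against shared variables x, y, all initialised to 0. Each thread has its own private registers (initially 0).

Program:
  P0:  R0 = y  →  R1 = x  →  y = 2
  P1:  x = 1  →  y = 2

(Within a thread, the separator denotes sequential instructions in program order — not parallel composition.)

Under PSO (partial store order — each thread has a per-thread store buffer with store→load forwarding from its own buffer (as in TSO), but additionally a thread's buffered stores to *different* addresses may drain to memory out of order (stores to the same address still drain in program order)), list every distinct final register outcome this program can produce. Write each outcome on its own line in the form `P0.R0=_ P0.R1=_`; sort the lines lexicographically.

outcome vector order: (P0.R0,P0.R1)
|PSO outcomes| = 4

P0.R0=0 P0.R1=0
P0.R0=0 P0.R1=1
P0.R0=2 P0.R1=0
P0.R0=2 P0.R1=1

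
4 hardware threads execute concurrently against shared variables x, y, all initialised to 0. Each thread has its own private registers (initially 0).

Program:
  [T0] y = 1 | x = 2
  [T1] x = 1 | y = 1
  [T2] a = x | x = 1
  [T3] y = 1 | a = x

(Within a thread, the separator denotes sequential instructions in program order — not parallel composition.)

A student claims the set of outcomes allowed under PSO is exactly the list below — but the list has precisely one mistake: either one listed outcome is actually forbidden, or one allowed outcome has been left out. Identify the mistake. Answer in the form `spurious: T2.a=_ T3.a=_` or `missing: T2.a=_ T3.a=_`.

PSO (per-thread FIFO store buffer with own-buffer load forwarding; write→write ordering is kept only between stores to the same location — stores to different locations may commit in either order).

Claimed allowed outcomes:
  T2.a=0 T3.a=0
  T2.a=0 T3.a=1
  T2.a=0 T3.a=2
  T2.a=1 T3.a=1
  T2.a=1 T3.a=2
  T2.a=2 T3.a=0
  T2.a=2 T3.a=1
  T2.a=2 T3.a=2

outcome vector order: (T2.a,T3.a)
PSO: 9 outcomes — {00, 01, 02, 10, 11, 12, 20, 21, 22}
PSO∖claimed = {10}

missing: T2.a=1 T3.a=0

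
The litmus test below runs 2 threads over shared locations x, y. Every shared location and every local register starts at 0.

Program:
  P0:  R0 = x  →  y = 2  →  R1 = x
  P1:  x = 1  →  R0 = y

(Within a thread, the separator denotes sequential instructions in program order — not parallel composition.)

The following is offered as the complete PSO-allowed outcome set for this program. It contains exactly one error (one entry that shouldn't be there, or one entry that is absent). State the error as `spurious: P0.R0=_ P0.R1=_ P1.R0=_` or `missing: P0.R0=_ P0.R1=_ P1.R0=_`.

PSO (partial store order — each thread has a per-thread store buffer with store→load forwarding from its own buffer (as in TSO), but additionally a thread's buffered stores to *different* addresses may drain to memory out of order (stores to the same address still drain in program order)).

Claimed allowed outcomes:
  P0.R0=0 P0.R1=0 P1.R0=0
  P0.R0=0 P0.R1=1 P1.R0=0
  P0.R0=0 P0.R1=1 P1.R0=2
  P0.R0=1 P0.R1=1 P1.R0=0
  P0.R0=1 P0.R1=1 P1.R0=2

outcome vector order: (P0.R0,P0.R1,P1.R0)
[PSO] allowed = {(0,0,0), (0,0,2), (0,1,0), (0,1,2), (1,1,0), (1,1,2)}
PSO∖claimed = {(0,0,2)}

missing: P0.R0=0 P0.R1=0 P1.R0=2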